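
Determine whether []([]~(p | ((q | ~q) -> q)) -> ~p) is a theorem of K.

Invalid (countermodel exists)

Tableau for the negation ~[]([]~(p | ((q | ~q) -> q)) -> ~p):
1. ~[]([]~(p | ((q | ~q) -> q)) -> ~p), 0
2. ~([]~(p | ((q | ~q) -> q)) -> ~p), 1
3. []~(p | ((q | ~q) -> q)), 1
4. p, 1
Accessibility: 0R1
The negation has an open branch (countermodel exists).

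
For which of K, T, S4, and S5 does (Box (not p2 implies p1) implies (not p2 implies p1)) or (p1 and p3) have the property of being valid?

T, S4, S5

K-tableau for the negation not ((Box (not p2 implies p1) implies (not p2 implies p1)) or (p1 and p3)):
1. not ((Box (not p2 implies p1) implies (not p2 implies p1)) or (p1 and p3)), u
2. not (Box (not p2 implies p1) implies (not p2 implies p1)), u
3. not (p1 and p3), u
4. Box (not p2 implies p1), u
5. not (not p2 implies p1), u
6. not p2, u
7. not p1, u
8. not p3, u
Complete open branch: countermodel on a K-frame, so not valid in K.
T-tableau for the negation not ((Box (not p2 implies p1) implies (not p2 implies p1)) or (p1 and p3)):
1. not ((Box (not p2 implies p1) implies (not p2 implies p1)) or (p1 and p3)), u
2. not (Box (not p2 implies p1) implies (not p2 implies p1)), u
3. not (p1 and p3), u
4. Box (not p2 implies p1), u
5. not (not p2 implies p1), u
6. not p2, u
7. not p1, u
8. not p2 implies p1, u
9. not p3, u
10. p1, u
Accessibility: uRu
Branch closes: p1 and not p1 both at u.
Every branch closes (one shown): valid in T, hence also in S4, S5 (every theorem of T is a theorem of S4 and S5).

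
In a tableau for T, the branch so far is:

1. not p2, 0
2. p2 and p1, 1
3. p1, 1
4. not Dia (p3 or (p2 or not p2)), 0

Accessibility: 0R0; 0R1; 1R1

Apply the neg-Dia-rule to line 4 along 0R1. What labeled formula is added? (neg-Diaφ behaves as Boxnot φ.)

not (p3 or (p2 or not p2)), 1

neg-Diaφ behaves as Boxnot φ: propagate the negated body to each accessible world.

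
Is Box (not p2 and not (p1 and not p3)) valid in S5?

Not valid

Tableau for the negation not Box (not p2 and not (p1 and not p3)):
1. not Box (not p2 and not (p1 and not p3)), u
2. not (not p2 and not (p1 and not p3)), v
3. p1 and not p3, v
4. p1, v
5. not p3, v
Accessibility: uRu, uRv, vRu, vRv
The negation has an open branch (countermodel exists).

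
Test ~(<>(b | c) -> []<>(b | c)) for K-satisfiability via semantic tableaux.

Yes, satisfiable

1. ~(<>(b | c) -> []<>(b | c)), 0
2. <>(b | c), 0
3. ~[]<>(b | c), 0
4. b | c, 1
5. c, 1
6. ~<>(b | c), 2
Accessibility: 0R1, 0R2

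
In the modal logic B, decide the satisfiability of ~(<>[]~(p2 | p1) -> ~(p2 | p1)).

1. ~(<>[]~(p2 | p1) -> ~(p2 | p1)), u
2. <>[]~(p2 | p1), u   [~->-rule on 1]
3. p2 | p1, u   [~->-rule on 1]
4. p1, u   [|-rule on 3 (branches; this branch)]
5. []~(p2 | p1), v   [<>-rule on 2: fresh world v, uRv]
6. ~(p2 | p1), u   [[]-rule on 5 via vRu]
7. ~p2, u   [~|-rule on 6]
8. ~p1, u   [~|-rule on 6]
Accessibility: uRu, uRv, vRu, vRv
Branch closes: p1 and ~p1 both at u.
All branches of the tableau close; one closing branch shown above.

Unsatisfiable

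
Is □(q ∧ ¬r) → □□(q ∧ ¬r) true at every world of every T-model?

No, not valid

Tableau for the negation ¬(□(q ∧ ¬r) → □□(q ∧ ¬r)):
1. ¬(□(q ∧ ¬r) → □□(q ∧ ¬r)), 0
2. □(q ∧ ¬r), 0
3. ¬□□(q ∧ ¬r), 0
4. q ∧ ¬r, 0
5. q, 0
6. ¬r, 0
7. ¬□(q ∧ ¬r), 1
8. q ∧ ¬r, 1
9. q, 1
10. ¬r, 1
11. ¬(q ∧ ¬r), 2
12. r, 2
Accessibility: 0R0, 0R1, 1R1, 1R2, 2R2
The negation has an open branch (countermodel exists).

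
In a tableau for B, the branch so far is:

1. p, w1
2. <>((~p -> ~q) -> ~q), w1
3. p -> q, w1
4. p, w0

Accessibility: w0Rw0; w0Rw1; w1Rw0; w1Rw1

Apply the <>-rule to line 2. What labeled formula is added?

a fresh world w2 with w1Rw2, and (~p -> ~q) -> ~q at w2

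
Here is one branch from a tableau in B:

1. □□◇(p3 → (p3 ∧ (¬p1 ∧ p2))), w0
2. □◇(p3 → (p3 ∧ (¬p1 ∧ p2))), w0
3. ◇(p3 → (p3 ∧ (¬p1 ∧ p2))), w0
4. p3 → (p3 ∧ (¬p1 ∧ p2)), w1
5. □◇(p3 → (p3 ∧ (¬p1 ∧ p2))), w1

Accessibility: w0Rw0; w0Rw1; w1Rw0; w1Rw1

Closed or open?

Open

There is no literal clash: for every atom and world, at most one sign appears.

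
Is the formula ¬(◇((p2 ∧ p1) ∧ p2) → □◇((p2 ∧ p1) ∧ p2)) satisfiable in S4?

Yes, satisfiable

1. ¬(◇((p2 ∧ p1) ∧ p2) → □◇((p2 ∧ p1) ∧ p2)), u
2. ◇((p2 ∧ p1) ∧ p2), u
3. ¬□◇((p2 ∧ p1) ∧ p2), u
4. (p2 ∧ p1) ∧ p2, v
5. p2 ∧ p1, v
6. p2, v
7. p1, v
8. ¬◇((p2 ∧ p1) ∧ p2), w
9. ¬((p2 ∧ p1) ∧ p2), w
10. ¬p2, w
Accessibility: uRu, uRv, uRw, vRv, wRw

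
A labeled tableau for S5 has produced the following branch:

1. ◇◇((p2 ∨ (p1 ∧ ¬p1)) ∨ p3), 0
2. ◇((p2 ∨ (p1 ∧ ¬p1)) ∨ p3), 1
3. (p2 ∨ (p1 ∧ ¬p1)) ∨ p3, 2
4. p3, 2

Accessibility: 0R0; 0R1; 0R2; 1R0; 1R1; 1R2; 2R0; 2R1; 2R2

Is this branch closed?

Not closed

No atom appears with both signs at the same world.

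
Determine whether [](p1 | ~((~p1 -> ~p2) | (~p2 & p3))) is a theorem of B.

No, not valid

Tableau for the negation ~[](p1 | ~((~p1 -> ~p2) | (~p2 & p3))):
1. ~[](p1 | ~((~p1 -> ~p2) | (~p2 & p3))), w0
2. ~(p1 | ~((~p1 -> ~p2) | (~p2 & p3))), w1
3. ~p1, w1
4. (~p1 -> ~p2) | (~p2 & p3), w1
5. ~p2 & p3, w1
6. ~p2, w1
7. p3, w1
Accessibility: w0Rw0, w0Rw1, w1Rw0, w1Rw1
The negation has an open branch (countermodel exists).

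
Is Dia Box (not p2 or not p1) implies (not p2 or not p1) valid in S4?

Tableau for the negation not (Dia Box (not p2 or not p1) implies (not p2 or not p1)):
1. not (Dia Box (not p2 or not p1) implies (not p2 or not p1)), u
2. Dia Box (not p2 or not p1), u   [neg-implies-rule on 1]
3. not (not p2 or not p1), u   [neg-implies-rule on 1]
4. p2, u   [neg-or-rule on 3]
5. p1, u   [neg-or-rule on 3]
6. Box (not p2 or not p1), v   [Dia-rule on 2: fresh world v, uRv]
7. not p2 or not p1, v   [Box-rule on 6 via vRv]
8. not p1, v   [or-rule on 7 (branches; this branch)]
Accessibility: uRu, uRv, vRv
The negation has an open branch (countermodel exists).

Invalid (countermodel exists)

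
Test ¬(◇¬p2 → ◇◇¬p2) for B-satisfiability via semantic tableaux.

1. ¬(◇¬p2 → ◇◇¬p2), u
2. ◇¬p2, u
3. ¬◇◇¬p2, u
4. ¬◇¬p2, u
5. p2, u
6. ¬p2, v
7. ¬◇¬p2, v
8. p2, v
Accessibility: uRu, uRv, vRu, vRv
Branch closes: p2 and ¬p2 both at v.
Every branch closes; the branch above is one of them.

Unsatisfiable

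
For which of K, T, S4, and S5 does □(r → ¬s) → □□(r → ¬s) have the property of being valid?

S4, S5

S4-tableau for the negation ¬(□(r → ¬s) → □□(r → ¬s)):
1. ¬(□(r → ¬s) → □□(r → ¬s)), u
2. □(r → ¬s), u   [¬→-rule on 1]
3. ¬□□(r → ¬s), u   [¬→-rule on 1]
4. r → ¬s, u   [□-rule on 2 via uRu]
5. ¬s, u   [→-rule on 4 (branches; this branch)]
6. ¬□(r → ¬s), v   [¬□-rule on 3: fresh world v, uRv]
7. r → ¬s, v   [□-rule on 2 via uRv]
8. ¬s, v   [→-rule on 7 (branches; this branch)]
9. ¬(r → ¬s), w   [¬□-rule on 6: fresh world w, vRw]
10. r, w   [¬→-rule on 9]
11. s, w   [¬→-rule on 9]
12. r → ¬s, w   [□-rule on 2 via uRw]
13. ¬s, w   [→-rule on 12 (branches; this branch)]
Accessibility: uRu, uRv, uRw, vRv, vRw, wRw
Branch closes: s and ¬s both at w.
Every branch closes (one shown): valid in S4, hence also in S5 (every theorem of S4 is a theorem of S5).
T-tableau for the negation ¬(□(r → ¬s) → □□(r → ¬s)):
1. ¬(□(r → ¬s) → □□(r → ¬s)), u
2. □(r → ¬s), u   [¬→-rule on 1]
3. ¬□□(r → ¬s), u   [¬→-rule on 1]
4. r → ¬s, u   [□-rule on 2 via uRu]
5. ¬s, u   [→-rule on 4 (branches; this branch)]
6. ¬□(r → ¬s), v   [¬□-rule on 3: fresh world v, uRv]
7. r → ¬s, v   [□-rule on 2 via uRv]
8. ¬s, v   [→-rule on 7 (branches; this branch)]
9. ¬(r → ¬s), w   [¬□-rule on 6: fresh world w, vRw]
10. r, w   [¬→-rule on 9]
11. s, w   [¬→-rule on 9]
Accessibility: uRu, uRv, vRv, vRw, wRw
Complete open branch: countermodel on a T-frame, so not valid in T, nor in K (the same frame is also a K-frame).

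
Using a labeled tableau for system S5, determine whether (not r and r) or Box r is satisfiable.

1. (not r and r) or Box r, w0
2. Box r, w0   [or-rule on 1 (branches; this branch)]
3. r, w0   [Box-rule on 2 via w0Rw0]
Accessibility: w0Rw0

Satisfiable (open branch found)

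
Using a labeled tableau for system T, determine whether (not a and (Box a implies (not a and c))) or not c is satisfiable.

Satisfiable

1. (not a and (Box a implies (not a and c))) or not c, u
2. not c, u
Accessibility: uRu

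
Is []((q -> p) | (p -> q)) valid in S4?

Valid in S4

Tableau for the negation ~[]((q -> p) | (p -> q)):
1. ~[]((q -> p) | (p -> q)), 0
2. ~((q -> p) | (p -> q)), 1
3. ~(q -> p), 1
4. ~(p -> q), 1
5. q, 1
6. ~p, 1
7. p, 1
8. ~q, 1
Accessibility: 0R0, 0R1, 1R1
Branch closes: p and ~p both at 1.
All branches of the negation close; one closing branch shown above.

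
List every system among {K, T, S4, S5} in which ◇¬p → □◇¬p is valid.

S4-tableau for the negation ¬(◇¬p → □◇¬p):
1. ¬(◇¬p → □◇¬p), w0
2. ◇¬p, w0
3. ¬□◇¬p, w0
4. ¬p, w1
5. ¬◇¬p, w2
6. p, w2
Accessibility: w0Rw0, w0Rw1, w0Rw2, w1Rw1, w2Rw2
Complete open branch: countermodel on an S4-frame, so not valid in S4, nor in K, T (the same frame is also a K-frame and a T-frame).
S5-tableau for the negation ¬(◇¬p → □◇¬p):
1. ¬(◇¬p → □◇¬p), w0
2. ◇¬p, w0
3. ¬□◇¬p, w0
4. ¬p, w1
5. ¬◇¬p, w2
6. p, w0
7. p, w1
Accessibility: w0Rw0, w0Rw1, w0Rw2, w1Rw0, w1Rw1, w1Rw2, w2Rw0, w2Rw1, w2Rw2
Branch closes: p and ¬p both at w1.
Every branch closes (one shown): valid in S5.

S5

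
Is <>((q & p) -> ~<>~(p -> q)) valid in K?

Tableau for the negation ~<>((q & p) -> ~<>~(p -> q)):
1. ~<>((q & p) -> ~<>~(p -> q)), 0
The negation has an open branch (countermodel exists).

No, not valid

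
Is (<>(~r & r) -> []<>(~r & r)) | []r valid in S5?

Tableau for the negation ~((<>(~r & r) -> []<>(~r & r)) | []r):
1. ~((<>(~r & r) -> []<>(~r & r)) | []r), w0
2. ~(<>(~r & r) -> []<>(~r & r)), w0   [~|-rule on 1]
3. ~[]r, w0   [~|-rule on 1]
4. <>(~r & r), w0   [~->-rule on 2]
5. ~[]<>(~r & r), w0   [~->-rule on 2]
6. ~r, w1   [~[]-rule on 3: fresh world w1, w0Rw1]
7. ~r & r, w2   [<>-rule on 4: fresh world w2, w0Rw2]
8. ~r, w2   [&-rule on 7]
9. r, w2   [&-rule on 7]
Accessibility: w0Rw0, w0Rw1, w0Rw2, w1Rw0, w1Rw1, w1Rw2, w2Rw0, w2Rw1, w2Rw2
Branch closes: r and ~r both at w2.
Every branch of the negation's tableau closes; the branch above is one of them.

Valid in S5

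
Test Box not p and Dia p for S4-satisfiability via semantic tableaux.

1. Box not p and Dia p, u
2. Box not p, u
3. Dia p, u
4. not p, u
5. p, v
6. not p, v
Accessibility: uRu, uRv, vRv
Branch closes: p and not p both at v.
(One branch shown.) All branches close.

Unsatisfiable (every branch closes)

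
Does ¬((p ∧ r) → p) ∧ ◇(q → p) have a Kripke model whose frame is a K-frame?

Unsatisfiable

1. ¬((p ∧ r) → p) ∧ ◇(q → p), u
2. ¬((p ∧ r) → p), u
3. ◇(q → p), u
4. p ∧ r, u
5. ¬p, u
6. p, u
7. r, u
Branch closes: p and ¬p both at u.
Every branch closes; the branch above is one of them.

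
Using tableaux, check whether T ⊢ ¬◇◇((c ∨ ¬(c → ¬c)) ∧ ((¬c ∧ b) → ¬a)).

Tableau for the negation ◇◇((c ∨ ¬(c → ¬c)) ∧ ((¬c ∧ b) → ¬a)):
1. ◇◇((c ∨ ¬(c → ¬c)) ∧ ((¬c ∧ b) → ¬a)), w0
2. ◇((c ∨ ¬(c → ¬c)) ∧ ((¬c ∧ b) → ¬a)), w1
3. (c ∨ ¬(c → ¬c)) ∧ ((¬c ∧ b) → ¬a), w2
4. c ∨ ¬(c → ¬c), w2
5. (¬c ∧ b) → ¬a, w2
6. ¬(c → ¬c), w2
7. c, w2
8. ¬a, w2
Accessibility: w0Rw0, w0Rw1, w1Rw1, w1Rw2, w2Rw2
The negation has an open branch (countermodel exists).

Not valid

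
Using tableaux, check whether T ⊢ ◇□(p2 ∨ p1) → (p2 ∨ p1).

Tableau for the negation ¬(◇□(p2 ∨ p1) → (p2 ∨ p1)):
1. ¬(◇□(p2 ∨ p1) → (p2 ∨ p1)), 0
2. ◇□(p2 ∨ p1), 0
3. ¬(p2 ∨ p1), 0
4. ¬p2, 0
5. ¬p1, 0
6. □(p2 ∨ p1), 1
7. p2 ∨ p1, 1
8. p1, 1
Accessibility: 0R0, 0R1, 1R1
The negation has an open branch (countermodel exists).

Not valid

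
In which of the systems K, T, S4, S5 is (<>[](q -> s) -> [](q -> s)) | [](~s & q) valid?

S4-tableau for the negation ~((<>[](q -> s) -> [](q -> s)) | [](~s & q)):
1. ~((<>[](q -> s) -> [](q -> s)) | [](~s & q)), 0
2. ~(<>[](q -> s) -> [](q -> s)), 0   [~|-rule on 1]
3. ~[](~s & q), 0   [~|-rule on 1]
4. <>[](q -> s), 0   [~->-rule on 2]
5. ~[](q -> s), 0   [~->-rule on 2]
6. ~(~s & q), 1   [~[]-rule on 3: fresh world 1, 0R1]
7. ~q, 1   [~&-rule on 6 (branches; this branch)]
8. [](q -> s), 2   [<>-rule on 4: fresh world 2, 0R2]
9. q -> s, 2   [[]-rule on 8 via 2R2]
10. s, 2   [->-rule on 9 (branches; this branch)]
11. ~(q -> s), 3   [~[]-rule on 5: fresh world 3, 0R3]
12. q, 3   [~->-rule on 11]
13. ~s, 3   [~->-rule on 11]
Accessibility: 0R0, 0R1, 0R2, 0R3, 1R1, 2R2, 3R3
Complete open branch: countermodel on an S4-frame, so not valid in S4, nor in K, T (the same frame is also a K-frame and a T-frame).
S5-tableau for the negation ~((<>[](q -> s) -> [](q -> s)) | [](~s & q)):
1. ~((<>[](q -> s) -> [](q -> s)) | [](~s & q)), 0
2. ~(<>[](q -> s) -> [](q -> s)), 0   [~|-rule on 1]
3. ~[](~s & q), 0   [~|-rule on 1]
4. <>[](q -> s), 0   [~->-rule on 2]
5. ~[](q -> s), 0   [~->-rule on 2]
6. ~(~s & q), 1   [~[]-rule on 3: fresh world 1, 0R1]
7. ~q, 1   [~&-rule on 6 (branches; this branch)]
8. [](q -> s), 2   [<>-rule on 4: fresh world 2, 0R2]
9. q -> s, 0   [[]-rule on 8 via 2R0]
10. q -> s, 1   [[]-rule on 8 via 2R1]
11. q -> s, 2   [[]-rule on 8 via 2R2]
12. s, 0   [->-rule on 9 (branches; this branch)]
13. s, 1   [->-rule on 10 (branches; this branch)]
14. s, 2   [->-rule on 11 (branches; this branch)]
15. ~(q -> s), 3   [~[]-rule on 5: fresh world 3, 0R3]
16. q, 3   [~->-rule on 15]
17. ~s, 3   [~->-rule on 15]
18. q -> s, 3   [[]-rule on 8 via 2R3]
19. s, 3   [->-rule on 18 (branches; this branch)]
Accessibility: 0R0, 0R1, 0R2, 0R3, 1R0, 1R1, 1R2, 1R3, 2R0, 2R1, 2R2, 2R3, 3R0, 3R1, 3R2, 3R3
Branch closes: s and ~s both at 3.
Every branch closes (one shown): valid in S5.

S5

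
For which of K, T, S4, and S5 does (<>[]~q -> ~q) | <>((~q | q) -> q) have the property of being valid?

K-tableau for the negation ~((<>[]~q -> ~q) | <>((~q | q) -> q)):
1. ~((<>[]~q -> ~q) | <>((~q | q) -> q)), w0
2. ~(<>[]~q -> ~q), w0
3. ~<>((~q | q) -> q), w0
4. <>[]~q, w0
5. q, w0
6. []~q, w1
7. ~((~q | q) -> q), w1
8. ~q | q, w1
9. ~q, w1
Accessibility: w0Rw1
Complete open branch: countermodel on a K-frame, so not valid in K.
T-tableau for the negation ~((<>[]~q -> ~q) | <>((~q | q) -> q)):
1. ~((<>[]~q -> ~q) | <>((~q | q) -> q)), w0
2. ~(<>[]~q -> ~q), w0
3. ~<>((~q | q) -> q), w0
4. <>[]~q, w0
5. q, w0
6. ~((~q | q) -> q), w0
7. ~q | q, w0
8. ~q, w0
Accessibility: w0Rw0
Branch closes: q and ~q both at w0.
Every branch closes (one shown): valid in T, hence also in S4, S5 (every theorem of T is a theorem of S4 and S5).

T, S4, S5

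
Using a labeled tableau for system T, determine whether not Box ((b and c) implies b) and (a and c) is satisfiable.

No, unsatisfiable

1. not Box ((b and c) implies b) and (a and c), u
2. not Box ((b and c) implies b), u   [and-rule on 1]
3. a and c, u   [and-rule on 1]
4. a, u   [and-rule on 3]
5. c, u   [and-rule on 3]
6. not ((b and c) implies b), v   [neg-Box-rule on 2: fresh world v, uRv]
7. b and c, v   [neg-implies-rule on 6]
8. not b, v   [neg-implies-rule on 6]
9. b, v   [and-rule on 7]
10. c, v   [and-rule on 7]
Accessibility: uRu, uRv, vRv
Branch closes: b and not b both at v.
(One branch shown.) All branches close.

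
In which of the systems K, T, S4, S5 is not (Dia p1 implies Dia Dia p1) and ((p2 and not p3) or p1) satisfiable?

K

K-tableau for the formula:
1. not (Dia p1 implies Dia Dia p1) and ((p2 and not p3) or p1), 0
2. not (Dia p1 implies Dia Dia p1), 0
3. (p2 and not p3) or p1, 0
4. Dia p1, 0
5. not Dia Dia p1, 0
6. p1, 0
7. p1, 1
8. not Dia p1, 1
Accessibility: 0R1
Complete open branch: satisfiable in K.
T-tableau for the formula:
1. not (Dia p1 implies Dia Dia p1) and ((p2 and not p3) or p1), 0
2. not (Dia p1 implies Dia Dia p1), 0
3. (p2 and not p3) or p1, 0
4. Dia p1, 0
5. not Dia Dia p1, 0
6. not Dia p1, 0
7. not p1, 0
8. p2 and not p3, 0
9. p2, 0
10. not p3, 0
11. p1, 1
12. not Dia p1, 1
13. not p1, 1
Accessibility: 0R0, 0R1, 1R1
Branch closes: p1 and not p1 both at 1.
Every branch closes (one shown): unsatisfiable in T, hence also in S4, S5 (every S4/S5-frame is a T-frame).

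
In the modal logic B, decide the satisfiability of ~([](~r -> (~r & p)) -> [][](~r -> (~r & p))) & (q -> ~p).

1. ~([](~r -> (~r & p)) -> [][](~r -> (~r & p))) & (q -> ~p), w0
2. ~([](~r -> (~r & p)) -> [][](~r -> (~r & p))), w0
3. q -> ~p, w0
4. [](~r -> (~r & p)), w0
5. ~[][](~r -> (~r & p)), w0
6. ~r -> (~r & p), w0
7. ~p, w0
8. r, w0
9. ~[](~r -> (~r & p)), w1
10. ~r -> (~r & p), w1
11. ~r & p, w1
12. ~r, w1
13. p, w1
14. ~(~r -> (~r & p)), w2
15. ~r, w2
16. ~(~r & p), w2
17. ~p, w2
Accessibility: w0Rw0, w0Rw1, w1Rw0, w1Rw1, w1Rw2, w2Rw1, w2Rw2

Satisfiable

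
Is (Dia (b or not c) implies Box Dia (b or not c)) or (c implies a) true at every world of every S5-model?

Tableau for the negation not ((Dia (b or not c) implies Box Dia (b or not c)) or (c implies a)):
1. not ((Dia (b or not c) implies Box Dia (b or not c)) or (c implies a)), w0
2. not (Dia (b or not c) implies Box Dia (b or not c)), w0
3. not (c implies a), w0
4. Dia (b or not c), w0
5. not Box Dia (b or not c), w0
6. c, w0
7. not a, w0
8. b or not c, w1
9. not c, w1
10. not Dia (b or not c), w2
11. not (b or not c), w0
12. not b, w0
13. not (b or not c), w1
14. not b, w1
15. c, w1
Accessibility: w0Rw0, w0Rw1, w0Rw2, w1Rw0, w1Rw1, w1Rw2, w2Rw0, w2Rw1, w2Rw2
Branch closes: c and not c both at w1.
All branches of the negation close; one closing branch shown above.

Valid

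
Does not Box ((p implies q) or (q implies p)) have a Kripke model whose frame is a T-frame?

No, unsatisfiable

1. not Box ((p implies q) or (q implies p)), w0
2. not ((p implies q) or (q implies p)), w1   [neg-Box-rule on 1: fresh world w1, w0Rw1]
3. not (p implies q), w1   [neg-or-rule on 2]
4. not (q implies p), w1   [neg-or-rule on 2]
5. p, w1   [neg-implies-rule on 3]
6. not q, w1   [neg-implies-rule on 3]
7. q, w1   [neg-implies-rule on 4]
8. not p, w1   [neg-implies-rule on 4]
Accessibility: w0Rw0, w0Rw1, w1Rw1
Branch closes: q and not q both at w1.
All branches of the tableau close; one closing branch shown above.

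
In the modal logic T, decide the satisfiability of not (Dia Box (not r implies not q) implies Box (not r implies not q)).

Yes, satisfiable

1. not (Dia Box (not r implies not q) implies Box (not r implies not q)), w0
2. Dia Box (not r implies not q), w0   [neg-implies-rule on 1]
3. not Box (not r implies not q), w0   [neg-implies-rule on 1]
4. Box (not r implies not q), w1   [Dia-rule on 2: fresh world w1, w0Rw1]
5. not r implies not q, w1   [Box-rule on 4 via w1Rw1]
6. not q, w1   [implies-rule on 5 (branches; this branch)]
7. not (not r implies not q), w2   [neg-Box-rule on 3: fresh world w2, w0Rw2]
8. not r, w2   [neg-implies-rule on 7]
9. q, w2   [neg-implies-rule on 7]
Accessibility: w0Rw0, w0Rw1, w0Rw2, w1Rw1, w2Rw2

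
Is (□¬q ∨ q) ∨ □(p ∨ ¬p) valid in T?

Valid

Tableau for the negation ¬((□¬q ∨ q) ∨ □(p ∨ ¬p)):
1. ¬((□¬q ∨ q) ∨ □(p ∨ ¬p)), 0
2. ¬(□¬q ∨ q), 0   [¬∨-rule on 1]
3. ¬□(p ∨ ¬p), 0   [¬∨-rule on 1]
4. ¬□¬q, 0   [¬∨-rule on 2]
5. ¬q, 0   [¬∨-rule on 2]
6. ¬(p ∨ ¬p), 1   [¬□-rule on 3: fresh world 1, 0R1]
7. ¬p, 1   [¬∨-rule on 6]
8. p, 1   [¬∨-rule on 6]
Accessibility: 0R0, 0R1, 1R1
Branch closes: p and ¬p both at 1.
Every branch of the negation's tableau closes; the branch above is one of them.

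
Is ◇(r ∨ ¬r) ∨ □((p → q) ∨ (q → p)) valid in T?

Valid

Tableau for the negation ¬(◇(r ∨ ¬r) ∨ □((p → q) ∨ (q → p))):
1. ¬(◇(r ∨ ¬r) ∨ □((p → q) ∨ (q → p))), u
2. ¬◇(r ∨ ¬r), u
3. ¬□((p → q) ∨ (q → p)), u
4. ¬(r ∨ ¬r), u
5. ¬r, u
6. r, u
Accessibility: uRu
Branch closes: r and ¬r both at u.
Every branch of the negation's tableau closes; the branch above is one of them.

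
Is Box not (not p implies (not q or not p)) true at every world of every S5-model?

Invalid (countermodel exists)

Tableau for the negation not Box not (not p implies (not q or not p)):
1. not Box not (not p implies (not q or not p)), u
2. not p implies (not q or not p), v
3. not q or not p, v
4. not p, v
Accessibility: uRu, uRv, vRu, vRv
The negation has an open branch (countermodel exists).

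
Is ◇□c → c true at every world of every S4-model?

Tableau for the negation ¬(◇□c → c):
1. ¬(◇□c → c), u
2. ◇□c, u   [¬→-rule on 1]
3. ¬c, u   [¬→-rule on 1]
4. □c, v   [◇-rule on 2: fresh world v, uRv]
5. c, v   [□-rule on 4 via vRv]
Accessibility: uRu, uRv, vRv
The negation has an open branch (countermodel exists).

No, not valid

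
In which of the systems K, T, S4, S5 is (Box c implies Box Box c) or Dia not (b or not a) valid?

S4, S5

S4-tableau for the negation not ((Box c implies Box Box c) or Dia not (b or not a)):
1. not ((Box c implies Box Box c) or Dia not (b or not a)), 0
2. not (Box c implies Box Box c), 0
3. not Dia not (b or not a), 0
4. Box c, 0
5. not Box Box c, 0
6. b or not a, 0
7. c, 0
8. not a, 0
9. not Box c, 1
10. b or not a, 1
11. c, 1
12. not a, 1
13. not c, 2
14. b or not a, 2
15. c, 2
Accessibility: 0R0, 0R1, 0R2, 1R1, 1R2, 2R2
Branch closes: c and not c both at 2.
Every branch closes (one shown): valid in S4, hence also in S5 (every theorem of S4 is a theorem of S5).
T-tableau for the negation not ((Box c implies Box Box c) or Dia not (b or not a)):
1. not ((Box c implies Box Box c) or Dia not (b or not a)), 0
2. not (Box c implies Box Box c), 0
3. not Dia not (b or not a), 0
4. Box c, 0
5. not Box Box c, 0
6. b or not a, 0
7. c, 0
8. not a, 0
9. not Box c, 1
10. b or not a, 1
11. c, 1
12. not a, 1
13. not c, 2
Accessibility: 0R0, 0R1, 1R1, 1R2, 2R2
Complete open branch: countermodel on a T-frame, so not valid in T, nor in K (the same frame is also a K-frame).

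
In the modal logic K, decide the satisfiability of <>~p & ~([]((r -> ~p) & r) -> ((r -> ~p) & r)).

1. <>~p & ~([]((r -> ~p) & r) -> ((r -> ~p) & r)), 0
2. <>~p, 0
3. ~([]((r -> ~p) & r) -> ((r -> ~p) & r)), 0
4. []((r -> ~p) & r), 0
5. ~((r -> ~p) & r), 0
6. ~r, 0
7. ~p, 1
8. (r -> ~p) & r, 1
9. r -> ~p, 1
10. r, 1
Accessibility: 0R1

Yes, satisfiable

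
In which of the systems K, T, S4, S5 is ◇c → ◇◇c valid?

T, S4, S5

K-tableau for the negation ¬(◇c → ◇◇c):
1. ¬(◇c → ◇◇c), u
2. ◇c, u
3. ¬◇◇c, u
4. c, v
5. ¬◇c, v
Accessibility: uRv
Complete open branch: countermodel on a K-frame, so not valid in K.
T-tableau for the negation ¬(◇c → ◇◇c):
1. ¬(◇c → ◇◇c), u
2. ◇c, u
3. ¬◇◇c, u
4. ¬◇c, u
5. ¬c, u
6. c, v
7. ¬◇c, v
8. ¬c, v
Accessibility: uRu, uRv, vRv
Branch closes: c and ¬c both at v.
Every branch closes (one shown): valid in T, hence also in S4, S5 (every theorem of T is a theorem of S4 and S5).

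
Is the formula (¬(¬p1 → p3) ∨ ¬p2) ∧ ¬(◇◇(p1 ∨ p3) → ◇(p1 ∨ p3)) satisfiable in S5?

1. (¬(¬p1 → p3) ∨ ¬p2) ∧ ¬(◇◇(p1 ∨ p3) → ◇(p1 ∨ p3)), w0
2. ¬(¬p1 → p3) ∨ ¬p2, w0   [∧-rule on 1]
3. ¬(◇◇(p1 ∨ p3) → ◇(p1 ∨ p3)), w0   [∧-rule on 1]
4. ◇◇(p1 ∨ p3), w0   [¬→-rule on 3]
5. ¬◇(p1 ∨ p3), w0   [¬→-rule on 3]
6. ¬(p1 ∨ p3), w0   [¬◇-rule on 5 via w0Rw0]
7. ¬p1, w0   [¬∨-rule on 6]
8. ¬p3, w0   [¬∨-rule on 6]
9. ¬(¬p1 → p3), w0   [∨-rule on 2 (branches; this branch)]
10. ◇(p1 ∨ p3), w1   [◇-rule on 4: fresh world w1, w0Rw1]
11. ¬(p1 ∨ p3), w1   [¬◇-rule on 5 via w0Rw1]
12. ¬p1, w1   [¬∨-rule on 11]
13. ¬p3, w1   [¬∨-rule on 11]
14. p1 ∨ p3, w2   [◇-rule on 10: fresh world w2, w1Rw2]
15. ¬(p1 ∨ p3), w2   [¬◇-rule on 5 via w0Rw2]
16. ¬p1, w2   [¬∨-rule on 15]
17. ¬p3, w2   [¬∨-rule on 15]
18. p3, w2   [∨-rule on 14 (branches; this branch)]
Accessibility: w0Rw0, w0Rw1, w0Rw2, w1Rw0, w1Rw1, w1Rw2, w2Rw0, w2Rw1, w2Rw2
Branch closes: p3 and ¬p3 both at w2.
Every branch closes; the branch above is one of them.

Unsatisfiable (every branch closes)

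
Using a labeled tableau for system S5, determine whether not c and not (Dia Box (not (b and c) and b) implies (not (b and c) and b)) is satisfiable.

No, unsatisfiable

1. not c and not (Dia Box (not (b and c) and b) implies (not (b and c) and b)), w0
2. not c, w0
3. not (Dia Box (not (b and c) and b) implies (not (b and c) and b)), w0
4. Dia Box (not (b and c) and b), w0
5. not (not (b and c) and b), w0
6. not b, w0
7. Box (not (b and c) and b), w1
8. not (b and c) and b, w0
9. not (b and c), w0
10. b, w0
Accessibility: w0Rw0, w0Rw1, w1Rw0, w1Rw1
Branch closes: b and not b both at w0.
All branches of the tableau close; one closing branch shown above.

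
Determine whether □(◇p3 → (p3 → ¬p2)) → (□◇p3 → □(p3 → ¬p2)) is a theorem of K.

Valid in K

Tableau for the negation ¬(□(◇p3 → (p3 → ¬p2)) → (□◇p3 → □(p3 → ¬p2))):
1. ¬(□(◇p3 → (p3 → ¬p2)) → (□◇p3 → □(p3 → ¬p2))), w0
2. □(◇p3 → (p3 → ¬p2)), w0
3. ¬(□◇p3 → □(p3 → ¬p2)), w0
4. □◇p3, w0
5. ¬□(p3 → ¬p2), w0
6. ¬(p3 → ¬p2), w1
7. p3, w1
8. p2, w1
9. ◇p3 → (p3 → ¬p2), w1
10. ◇p3, w1
11. ¬◇p3, w1
12. p3, w2
13. ¬p3, w2
Accessibility: w0Rw1, w1Rw2
Branch closes: p3 and ¬p3 both at w2.
All branches of the negation close; one closing branch shown above.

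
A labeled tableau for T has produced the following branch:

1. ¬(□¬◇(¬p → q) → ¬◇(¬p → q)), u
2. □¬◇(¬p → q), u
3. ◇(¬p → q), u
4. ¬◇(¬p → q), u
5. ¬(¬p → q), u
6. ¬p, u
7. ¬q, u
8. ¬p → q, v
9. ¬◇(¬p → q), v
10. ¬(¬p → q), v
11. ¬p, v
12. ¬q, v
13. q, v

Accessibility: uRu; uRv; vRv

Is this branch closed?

Both q and ¬q appear at v.

Closed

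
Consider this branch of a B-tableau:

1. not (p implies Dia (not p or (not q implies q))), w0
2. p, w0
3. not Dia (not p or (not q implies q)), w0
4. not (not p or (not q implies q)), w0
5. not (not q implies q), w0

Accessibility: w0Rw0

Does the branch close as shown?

There is no literal clash: for every atom and world, at most one sign appears.

Open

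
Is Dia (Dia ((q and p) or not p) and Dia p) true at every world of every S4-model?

Not valid

Tableau for the negation not Dia (Dia ((q and p) or not p) and Dia p):
1. not Dia (Dia ((q and p) or not p) and Dia p), w0
2. not (Dia ((q and p) or not p) and Dia p), w0
3. not Dia p, w0
4. not p, w0
Accessibility: w0Rw0
The negation has an open branch (countermodel exists).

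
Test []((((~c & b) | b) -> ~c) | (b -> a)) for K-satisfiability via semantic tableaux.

1. []((((~c & b) | b) -> ~c) | (b -> a)), u

Yes, satisfiable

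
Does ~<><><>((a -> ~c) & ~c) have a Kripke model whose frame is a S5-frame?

Satisfiable

1. ~<><><>((a -> ~c) & ~c), w0
2. ~<><>((a -> ~c) & ~c), w0
3. ~<>((a -> ~c) & ~c), w0
4. ~((a -> ~c) & ~c), w0
5. c, w0
Accessibility: w0Rw0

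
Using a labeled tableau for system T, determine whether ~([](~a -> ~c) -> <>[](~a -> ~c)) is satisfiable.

1. ~([](~a -> ~c) -> <>[](~a -> ~c)), u
2. [](~a -> ~c), u   [~->-rule on 1]
3. ~<>[](~a -> ~c), u   [~->-rule on 1]
4. ~a -> ~c, u   [[]-rule on 2 via uRu]
5. ~[](~a -> ~c), u   [~<>-rule on 3 via uRu]
6. ~c, u   [->-rule on 4 (branches; this branch)]
7. ~(~a -> ~c), v   [~[]-rule on 5: fresh world v, uRv]
8. ~a, v   [~->-rule on 7]
9. c, v   [~->-rule on 7]
10. ~a -> ~c, v   [[]-rule on 2 via uRv]
11. ~[](~a -> ~c), v   [~<>-rule on 3 via uRv]
12. ~c, v   [->-rule on 10 (branches; this branch)]
Accessibility: uRu, uRv, vRv
Branch closes: c and ~c both at v.
All branches of the tableau close; one closing branch shown above.

Unsatisfiable (every branch closes)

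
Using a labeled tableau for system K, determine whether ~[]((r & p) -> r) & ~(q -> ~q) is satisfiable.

1. ~[]((r & p) -> r) & ~(q -> ~q), 0
2. ~[]((r & p) -> r), 0
3. ~(q -> ~q), 0
4. q, 0
5. ~((r & p) -> r), 1
6. r & p, 1
7. ~r, 1
8. r, 1
9. p, 1
Accessibility: 0R1
Branch closes: r and ~r both at 1.
All branches of the tableau close; one closing branch shown above.

Unsatisfiable (every branch closes)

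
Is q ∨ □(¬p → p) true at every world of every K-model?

Invalid (countermodel exists)

Tableau for the negation ¬(q ∨ □(¬p → p)):
1. ¬(q ∨ □(¬p → p)), w0
2. ¬q, w0
3. ¬□(¬p → p), w0
4. ¬(¬p → p), w1
5. ¬p, w1
Accessibility: w0Rw1
The negation has an open branch (countermodel exists).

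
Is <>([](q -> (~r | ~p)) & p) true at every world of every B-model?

Invalid (countermodel exists)

Tableau for the negation ~<>([](q -> (~r | ~p)) & p):
1. ~<>([](q -> (~r | ~p)) & p), u
2. ~([](q -> (~r | ~p)) & p), u
3. ~p, u
Accessibility: uRu
The negation has an open branch (countermodel exists).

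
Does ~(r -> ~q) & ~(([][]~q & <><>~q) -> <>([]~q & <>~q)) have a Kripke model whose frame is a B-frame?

Unsatisfiable (every branch closes)

1. ~(r -> ~q) & ~(([][]~q & <><>~q) -> <>([]~q & <>~q)), w0
2. ~(r -> ~q), w0   [&-rule on 1]
3. ~(([][]~q & <><>~q) -> <>([]~q & <>~q)), w0   [&-rule on 1]
4. r, w0   [~->-rule on 2]
5. q, w0   [~->-rule on 2]
6. [][]~q & <><>~q, w0   [~->-rule on 3]
7. ~<>([]~q & <>~q), w0   [~->-rule on 3]
8. [][]~q, w0   [&-rule on 6]
9. <><>~q, w0   [&-rule on 6]
10. ~([]~q & <>~q), w0   [~<>-rule on 7 via w0Rw0]
11. []~q, w0   [[]-rule on 8 via w0Rw0]
12. ~q, w0   [[]-rule on 11 via w0Rw0]
Accessibility: w0Rw0
Branch closes: q and ~q both at w0.
All branches of the tableau close; one closing branch shown above.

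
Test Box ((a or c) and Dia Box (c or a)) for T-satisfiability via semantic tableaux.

1. Box ((a or c) and Dia Box (c or a)), w0
2. (a or c) and Dia Box (c or a), w0
3. a or c, w0
4. Dia Box (c or a), w0
5. c, w0
6. Box (c or a), w1
7. (a or c) and Dia Box (c or a), w1
8. a or c, w1
9. Dia Box (c or a), w1
10. c or a, w1
11. c, w1
12. a, w1
13. Box (c or a), w2
14. c or a, w2
15. a, w2
Accessibility: w0Rw0, w0Rw1, w1Rw1, w1Rw2, w2Rw2

Satisfiable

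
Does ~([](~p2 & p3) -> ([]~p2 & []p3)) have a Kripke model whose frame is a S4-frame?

1. ~([](~p2 & p3) -> ([]~p2 & []p3)), u
2. [](~p2 & p3), u   [~->-rule on 1]
3. ~([]~p2 & []p3), u   [~->-rule on 1]
4. ~p2 & p3, u   [[]-rule on 2 via uRu]
5. ~p2, u   [&-rule on 4]
6. p3, u   [&-rule on 4]
7. ~[]p3, u   [~&-rule on 3 (branches; this branch)]
8. ~p3, v   [~[]-rule on 7: fresh world v, uRv]
9. ~p2 & p3, v   [[]-rule on 2 via uRv]
10. ~p2, v   [&-rule on 9]
11. p3, v   [&-rule on 9]
Accessibility: uRu, uRv, vRv
Branch closes: p3 and ~p3 both at v.
(One branch shown.) All branches close.

No, unsatisfiable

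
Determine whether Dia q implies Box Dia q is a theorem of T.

No, not valid

Tableau for the negation not (Dia q implies Box Dia q):
1. not (Dia q implies Box Dia q), 0
2. Dia q, 0
3. not Box Dia q, 0
4. q, 1
5. not Dia q, 2
6. not q, 2
Accessibility: 0R0, 0R1, 0R2, 1R1, 2R2
The negation has an open branch (countermodel exists).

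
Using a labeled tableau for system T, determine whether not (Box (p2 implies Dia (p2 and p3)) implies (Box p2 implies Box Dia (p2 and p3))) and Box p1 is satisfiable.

1. not (Box (p2 implies Dia (p2 and p3)) implies (Box p2 implies Box Dia (p2 and p3))) and Box p1, w0
2. not (Box (p2 implies Dia (p2 and p3)) implies (Box p2 implies Box Dia (p2 and p3))), w0   [and-rule on 1]
3. Box p1, w0   [and-rule on 1]
4. Box (p2 implies Dia (p2 and p3)), w0   [neg-implies-rule on 2]
5. not (Box p2 implies Box Dia (p2 and p3)), w0   [neg-implies-rule on 2]
6. Box p2, w0   [neg-implies-rule on 5]
7. not Box Dia (p2 and p3), w0   [neg-implies-rule on 5]
8. p1, w0   [Box-rule on 3 via w0Rw0]
9. p2 implies Dia (p2 and p3), w0   [Box-rule on 4 via w0Rw0]
10. p2, w0   [Box-rule on 6 via w0Rw0]
11. Dia (p2 and p3), w0   [implies-rule on 9 (branches; this branch)]
12. not Dia (p2 and p3), w1   [neg-Box-rule on 7: fresh world w1, w0Rw1]
13. p1, w1   [Box-rule on 3 via w0Rw1]
14. p2 implies Dia (p2 and p3), w1   [Box-rule on 4 via w0Rw1]
15. p2, w1   [Box-rule on 6 via w0Rw1]
16. not (p2 and p3), w1   [neg-Dia-rule on 12 via w1Rw1]
17. Dia (p2 and p3), w1   [implies-rule on 14 (branches; this branch)]
18. not p3, w1   [neg-and-rule on 16 (branches; this branch)]
19. p2 and p3, w2   [Dia-rule on 11: fresh world w2, w0Rw2]
20. p2, w2   [and-rule on 19]
21. p3, w2   [and-rule on 19]
22. p1, w2   [Box-rule on 3 via w0Rw2]
23. p2 implies Dia (p2 and p3), w2   [Box-rule on 4 via w0Rw2]
24. Dia (p2 and p3), w2   [implies-rule on 23 (branches; this branch)]
25. p2 and p3, w3   [Dia-rule on 17: fresh world w3, w1Rw3]
26. p2, w3   [and-rule on 25]
27. p3, w3   [and-rule on 25]
28. not (p2 and p3), w3   [neg-Dia-rule on 12 via w1Rw3]
29. not p3, w3   [neg-and-rule on 28 (branches; this branch)]
Accessibility: w0Rw0, w0Rw1, w0Rw2, w1Rw1, w1Rw3, w2Rw2, w3Rw3
Branch closes: p3 and not p3 both at w3.
All branches of the tableau close; one closing branch shown above.

Unsatisfiable (every branch closes)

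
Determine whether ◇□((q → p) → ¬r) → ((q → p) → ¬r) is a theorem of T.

Not valid

Tableau for the negation ¬(◇□((q → p) → ¬r) → ((q → p) → ¬r)):
1. ¬(◇□((q → p) → ¬r) → ((q → p) → ¬r)), w0
2. ◇□((q → p) → ¬r), w0
3. ¬((q → p) → ¬r), w0
4. q → p, w0
5. r, w0
6. p, w0
7. □((q → p) → ¬r), w1
8. (q → p) → ¬r, w1
9. ¬r, w1
Accessibility: w0Rw0, w0Rw1, w1Rw1
The negation has an open branch (countermodel exists).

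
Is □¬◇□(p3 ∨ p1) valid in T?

No, not valid

Tableau for the negation ¬□¬◇□(p3 ∨ p1):
1. ¬□¬◇□(p3 ∨ p1), 0
2. ◇□(p3 ∨ p1), 1   [¬□-rule on 1: fresh world 1, 0R1]
3. □(p3 ∨ p1), 2   [◇-rule on 2: fresh world 2, 1R2]
4. p3 ∨ p1, 2   [□-rule on 3 via 2R2]
5. p1, 2   [∨-rule on 4 (branches; this branch)]
Accessibility: 0R0, 0R1, 1R1, 1R2, 2R2
The negation has an open branch (countermodel exists).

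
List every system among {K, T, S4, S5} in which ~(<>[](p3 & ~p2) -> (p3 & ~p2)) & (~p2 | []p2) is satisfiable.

S4-tableau for the formula:
1. ~(<>[](p3 & ~p2) -> (p3 & ~p2)) & (~p2 | []p2), w0
2. ~(<>[](p3 & ~p2) -> (p3 & ~p2)), w0   [&-rule on 1]
3. ~p2 | []p2, w0   [&-rule on 1]
4. <>[](p3 & ~p2), w0   [~->-rule on 2]
5. ~(p3 & ~p2), w0   [~->-rule on 2]
6. ~p2, w0   [|-rule on 3 (branches; this branch)]
7. ~p3, w0   [~&-rule on 5 (branches; this branch)]
8. [](p3 & ~p2), w1   [<>-rule on 4: fresh world w1, w0Rw1]
9. p3 & ~p2, w1   [[]-rule on 8 via w1Rw1]
10. p3, w1   [&-rule on 9]
11. ~p2, w1   [&-rule on 9]
Accessibility: w0Rw0, w0Rw1, w1Rw1
Complete open branch: satisfiable in S4, hence also in K, T (this S4-model is also a K-model and a T-model).
S5-tableau for the formula:
1. ~(<>[](p3 & ~p2) -> (p3 & ~p2)) & (~p2 | []p2), w0
2. ~(<>[](p3 & ~p2) -> (p3 & ~p2)), w0   [&-rule on 1]
3. ~p2 | []p2, w0   [&-rule on 1]
4. <>[](p3 & ~p2), w0   [~->-rule on 2]
5. ~(p3 & ~p2), w0   [~->-rule on 2]
6. []p2, w0   [|-rule on 3 (branches; this branch)]
7. p2, w0   [[]-rule on 6 via w0Rw0]
8. [](p3 & ~p2), w1   [<>-rule on 4: fresh world w1, w0Rw1]
9. p2, w1   [[]-rule on 6 via w0Rw1]
10. p3 & ~p2, w0   [[]-rule on 8 via w1Rw0]
11. p3, w0   [&-rule on 10]
12. ~p2, w0   [&-rule on 10]
Accessibility: w0Rw0, w0Rw1, w1Rw0, w1Rw1
Branch closes: p2 and ~p2 both at w0.
Every branch closes (one shown): unsatisfiable in S5.

K, T, S4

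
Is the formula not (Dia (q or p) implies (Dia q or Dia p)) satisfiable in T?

1. not (Dia (q or p) implies (Dia q or Dia p)), w0
2. Dia (q or p), w0
3. not (Dia q or Dia p), w0
4. not Dia q, w0
5. not Dia p, w0
6. not q, w0
7. not p, w0
8. q or p, w1
9. not q, w1
10. not p, w1
11. p, w1
Accessibility: w0Rw0, w0Rw1, w1Rw1
Branch closes: p and not p both at w1.
(One branch shown.) All branches close.

No, unsatisfiable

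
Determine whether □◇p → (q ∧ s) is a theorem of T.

Tableau for the negation ¬(□◇p → (q ∧ s)):
1. ¬(□◇p → (q ∧ s)), 0
2. □◇p, 0
3. ¬(q ∧ s), 0
4. ◇p, 0
5. ¬s, 0
6. p, 1
7. ◇p, 1
8. p, 2
Accessibility: 0R0, 0R1, 1R1, 1R2, 2R2
The negation has an open branch (countermodel exists).

Not valid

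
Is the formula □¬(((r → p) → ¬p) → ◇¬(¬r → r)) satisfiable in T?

Satisfiable

1. □¬(((r → p) → ¬p) → ◇¬(¬r → r)), w0
2. ¬(((r → p) → ¬p) → ◇¬(¬r → r)), w0
3. (r → p) → ¬p, w0
4. ¬◇¬(¬r → r), w0
5. ¬r → r, w0
6. ¬p, w0
7. r, w0
Accessibility: w0Rw0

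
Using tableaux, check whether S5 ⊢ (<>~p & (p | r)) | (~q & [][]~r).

Invalid (countermodel exists)

Tableau for the negation ~((<>~p & (p | r)) | (~q & [][]~r)):
1. ~((<>~p & (p | r)) | (~q & [][]~r)), w0
2. ~(<>~p & (p | r)), w0
3. ~(~q & [][]~r), w0
4. ~(p | r), w0
5. ~p, w0
6. ~r, w0
7. ~[][]~r, w0
8. ~[]~r, w1
9. r, w2
Accessibility: w0Rw0, w0Rw1, w0Rw2, w1Rw0, w1Rw1, w1Rw2, w2Rw0, w2Rw1, w2Rw2
The negation has an open branch (countermodel exists).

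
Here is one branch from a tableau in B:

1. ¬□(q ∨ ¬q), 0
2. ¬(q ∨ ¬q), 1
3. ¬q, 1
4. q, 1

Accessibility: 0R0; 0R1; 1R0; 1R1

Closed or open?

Yes, closed

Both q and ¬q appear at 1.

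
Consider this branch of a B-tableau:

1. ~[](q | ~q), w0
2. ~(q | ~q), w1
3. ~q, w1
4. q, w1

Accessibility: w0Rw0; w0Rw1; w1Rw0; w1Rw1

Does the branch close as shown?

Both q and ~q appear at w1.

Yes, closed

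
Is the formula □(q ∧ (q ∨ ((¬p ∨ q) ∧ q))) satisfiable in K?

Yes, satisfiable

1. □(q ∧ (q ∨ ((¬p ∨ q) ∧ q))), u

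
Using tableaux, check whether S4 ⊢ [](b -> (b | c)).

Yes, valid

Tableau for the negation ~[](b -> (b | c)):
1. ~[](b -> (b | c)), w0
2. ~(b -> (b | c)), w1
3. b, w1
4. ~(b | c), w1
5. ~b, w1
6. ~c, w1
Accessibility: w0Rw0, w0Rw1, w1Rw1
Branch closes: b and ~b both at w1.
Every branch of the negation's tableau closes; the branch above is one of them.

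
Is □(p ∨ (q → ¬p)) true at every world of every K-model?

Tableau for the negation ¬□(p ∨ (q → ¬p)):
1. ¬□(p ∨ (q → ¬p)), w0
2. ¬(p ∨ (q → ¬p)), w1   [¬□-rule on 1: fresh world w1, w0Rw1]
3. ¬p, w1   [¬∨-rule on 2]
4. ¬(q → ¬p), w1   [¬∨-rule on 2]
5. q, w1   [¬→-rule on 4]
6. p, w1   [¬→-rule on 4]
Accessibility: w0Rw1
Branch closes: p and ¬p both at w1.
All branches of the negation close; one closing branch shown above.

Valid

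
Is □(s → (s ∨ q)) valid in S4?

Valid

Tableau for the negation ¬□(s → (s ∨ q)):
1. ¬□(s → (s ∨ q)), u
2. ¬(s → (s ∨ q)), v   [¬□-rule on 1: fresh world v, uRv]
3. s, v   [¬→-rule on 2]
4. ¬(s ∨ q), v   [¬→-rule on 2]
5. ¬s, v   [¬∨-rule on 4]
6. ¬q, v   [¬∨-rule on 4]
Accessibility: uRu, uRv, vRv
Branch closes: s and ¬s both at v.
Every branch of the negation's tableau closes; the branch above is one of them.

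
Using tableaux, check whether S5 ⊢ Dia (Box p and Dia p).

Invalid (countermodel exists)

Tableau for the negation not Dia (Box p and Dia p):
1. not Dia (Box p and Dia p), u
2. not (Box p and Dia p), u
3. not Dia p, u
4. not p, u
Accessibility: uRu
The negation has an open branch (countermodel exists).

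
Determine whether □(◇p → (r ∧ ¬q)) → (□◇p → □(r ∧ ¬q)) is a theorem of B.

Tableau for the negation ¬(□(◇p → (r ∧ ¬q)) → (□◇p → □(r ∧ ¬q))):
1. ¬(□(◇p → (r ∧ ¬q)) → (□◇p → □(r ∧ ¬q))), u
2. □(◇p → (r ∧ ¬q)), u   [¬→-rule on 1]
3. ¬(□◇p → □(r ∧ ¬q)), u   [¬→-rule on 1]
4. □◇p, u   [¬→-rule on 3]
5. ¬□(r ∧ ¬q), u   [¬→-rule on 3]
6. ◇p → (r ∧ ¬q), u   [□-rule on 2 via uRu]
7. ◇p, u   [□-rule on 4 via uRu]
8. r ∧ ¬q, u   [→-rule on 6 (branches; this branch)]
9. r, u   [∧-rule on 8]
10. ¬q, u   [∧-rule on 8]
11. ¬(r ∧ ¬q), v   [¬□-rule on 5: fresh world v, uRv]
12. ◇p → (r ∧ ¬q), v   [□-rule on 2 via uRv]
13. ◇p, v   [□-rule on 4 via uRv]
14. q, v   [¬∧-rule on 11 (branches; this branch)]
15. ¬◇p, v   [→-rule on 12 (branches; this branch)]
16. ¬p, u   [¬◇-rule on 15 via vRu]
17. ¬p, v   [¬◇-rule on 15 via vRv]
18. p, w   [◇-rule on 7: fresh world w, uRw]
19. ◇p → (r ∧ ¬q), w   [□-rule on 2 via uRw]
20. ◇p, w   [□-rule on 4 via uRw]
21. r ∧ ¬q, w   [→-rule on 19 (branches; this branch)]
22. r, w   [∧-rule on 21]
23. ¬q, w   [∧-rule on 21]
24. p, x   [◇-rule on 13: fresh world x, vRx]
25. ¬p, x   [¬◇-rule on 15 via vRx]
Accessibility: uRu, uRv, uRw, vRu, vRv, vRx, wRu, wRw, xRv, xRx
Branch closes: p and ¬p both at x.
All branches of the negation close; one closing branch shown above.

Valid in B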